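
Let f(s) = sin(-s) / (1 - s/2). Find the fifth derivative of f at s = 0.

Multiply the two series term by term and collect like powers.
From the series, [s^5] f = -7/240; multiply by 5! = 120 to get -7/2.

-7/2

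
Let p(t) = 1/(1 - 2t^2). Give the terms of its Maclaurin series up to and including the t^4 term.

4*t^4 + 2*t^2 + 1

p(0) = 1
p′(0) = 0
p′′(0) = 4
p′′′(0) = 0
p^(4)(0) = 96
The Taylor polynomial is Σ p^(k)(0)/k! · t^k.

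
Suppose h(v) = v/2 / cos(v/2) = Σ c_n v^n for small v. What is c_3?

1/16

Write the quotient as an unknown series and match coefficients against numerator = denominator · series.
h(0) = 0
h′(0) = 1/2
h′′(0) = 0
h′′′(0) = 3/8
Dividing each by k! gives the coefficients c_0, ..., c_3.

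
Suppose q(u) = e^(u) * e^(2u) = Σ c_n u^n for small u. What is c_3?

9/2

Multiply the two series term by term and collect like powers.
[u^0] = 1;  [u^1] = 3;  [u^2] = 9/2;  [u^3] = 9/2.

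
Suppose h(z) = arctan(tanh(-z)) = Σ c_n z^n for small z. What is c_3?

Substitute the inner expansion into the outer series and collect powers.
h(0) = 0
h′(0) = -1
h′′(0) = 0
h′′′(0) = 4
The Taylor polynomial is Σ h^(k)(0)/k! · z^k.

2/3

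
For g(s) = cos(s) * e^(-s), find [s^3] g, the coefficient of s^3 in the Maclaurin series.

Multiply the two series term by term and collect like powers.
g(0) = 1
g′(0) = -1
g′′(0) = 0
g′′′(0) = 2
The Taylor polynomial is Σ g^(k)(0)/k! · s^k.

1/3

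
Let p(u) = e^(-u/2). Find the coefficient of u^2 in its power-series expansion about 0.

p(0) = 1
p′(0) = -1/2
p′′(0) = 1/4
So c_2 = p′′(0)/2! = 1/8.

1/8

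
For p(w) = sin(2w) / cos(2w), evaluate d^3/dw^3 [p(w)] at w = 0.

16

Write the quotient as an unknown series and match coefficients against numerator = denominator · series.
The coefficient of w^3 in the expansion is 8/3, so p′′′(0) = 3! * (8/3) = 16.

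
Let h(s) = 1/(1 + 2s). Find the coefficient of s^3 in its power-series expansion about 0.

-8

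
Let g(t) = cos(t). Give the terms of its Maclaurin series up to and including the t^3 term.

1 - t^2/2

g(0) = 1
g′(0) = 0
g′′(0) = -1
g′′′(0) = 0
The Taylor polynomial is Σ g^(k)(0)/k! · t^k.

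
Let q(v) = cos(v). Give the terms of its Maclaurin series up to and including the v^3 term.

[v^0] = 1;  [v^1] = 0;  [v^2] = -1/2;  [v^3] = 0.

1 - v^2/2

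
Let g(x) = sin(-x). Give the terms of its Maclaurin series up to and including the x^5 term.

g(0) = 0
g′(0) = -1
g′′(0) = 0
g′′′(0) = 1
g^(4)(0) = 0
g^(5)(0) = -1

-x^5/120 + x^3/6 - x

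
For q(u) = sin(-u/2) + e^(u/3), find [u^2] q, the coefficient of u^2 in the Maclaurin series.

1/18

Expand each term separately and add.
[u^0] = 1;  [u^1] = -1/6;  [u^2] = 1/18.
So c_2 = q′′(0)/2! = 1/18.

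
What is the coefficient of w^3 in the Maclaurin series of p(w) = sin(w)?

-1/6

p(0) = 0
p′(0) = 1
p′′(0) = 0
p′′′(0) = -1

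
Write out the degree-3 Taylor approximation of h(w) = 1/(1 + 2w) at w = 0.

-8*w^3 + 4*w^2 - 2*w + 1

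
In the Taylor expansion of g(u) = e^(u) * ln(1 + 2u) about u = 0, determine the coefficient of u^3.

Expand each factor separately, then convolve coefficients.
[u^0] = 0;  [u^1] = 2;  [u^2] = 0;  [u^3] = 5/3.

5/3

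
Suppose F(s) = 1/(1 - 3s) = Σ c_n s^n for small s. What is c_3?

[s^0] = 1;  [s^1] = 3;  [s^2] = 9;  [s^3] = 27.

27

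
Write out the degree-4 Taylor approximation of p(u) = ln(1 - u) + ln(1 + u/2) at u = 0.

-17*u^4/64 - 7*u^3/24 - 5*u^2/8 - u/2

Expand each term separately and add.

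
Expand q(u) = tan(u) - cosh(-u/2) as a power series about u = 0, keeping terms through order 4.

Combine the two series term by term.
q(0) = -1
q′(0) = 1
q′′(0) = -1/4
q′′′(0) = 2
q^(4)(0) = -1/16

-u^4/384 + u^3/3 - u^2/8 + u - 1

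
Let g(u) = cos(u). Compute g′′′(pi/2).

1

Differentiate repeatedly and evaluate at the center.
From the series, [(u - pi/2)^3] g = 1/6; multiply by 3! = 6 to get 1.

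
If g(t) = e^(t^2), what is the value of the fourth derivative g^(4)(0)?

From the series, [t^4] g = 1/2; multiply by 4! = 24 to get 12.

12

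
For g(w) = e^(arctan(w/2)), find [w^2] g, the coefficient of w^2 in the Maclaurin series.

1/8

Let u equal the inner series; expand the outer function in u and truncate.
g(0) = 1
g′(0) = 1/2
g′′(0) = 1/4
So c_2 = g′′(0)/2! = 1/8.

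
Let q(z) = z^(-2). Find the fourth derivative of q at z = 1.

Use the known series and substitute for the argument.
The coefficient of (z - 1)^4 in the expansion is 5, so q^(4)(1) = 4! * (5) = 120.

120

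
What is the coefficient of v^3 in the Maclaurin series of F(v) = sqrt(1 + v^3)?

F(0) = 1
F′(0) = 0
F′′(0) = 0
F′′′(0) = 3
So c_3 = F′′′(0)/3! = 1/2.

1/2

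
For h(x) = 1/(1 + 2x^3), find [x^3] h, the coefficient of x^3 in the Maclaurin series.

-2

[x^0] = 1;  [x^1] = 0;  [x^2] = 0;  [x^3] = -2.
So c_3 = h′′′(0)/3! = -2.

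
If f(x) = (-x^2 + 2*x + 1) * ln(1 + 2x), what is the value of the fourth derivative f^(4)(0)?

Distribute the polynomial across the series and collect like powers.
The coefficient of x^4 in the expansion is 10/3, so f^(4)(0) = 4! * (10/3) = 80.

80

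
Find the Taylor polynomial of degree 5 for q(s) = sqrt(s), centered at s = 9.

7*(s - 9)^5/5038848 - 5*(s - 9)^4/279936 + (s - 9)^3/3888 - (s - 9)^2/216 + (s - 9)/6 + 3

[(s - 9)^0] = 3;  [(s - 9)^1] = 1/6;  [(s - 9)^2] = -1/216;  [(s - 9)^3] = 1/3888;  [(s - 9)^4] = -5/279936;  [(s - 9)^5] = 7/5038848.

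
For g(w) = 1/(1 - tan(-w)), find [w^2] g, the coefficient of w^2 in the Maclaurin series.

1

Substitute the inner expansion into the outer series and collect powers.
[w^0] = 1;  [w^1] = -1;  [w^2] = 1.
So c_2 = g′′(0)/2! = 1.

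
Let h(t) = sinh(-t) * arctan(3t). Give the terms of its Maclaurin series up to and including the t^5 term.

Expand each factor separately, then convolve coefficients.
h(0) = 0
h′(0) = 0
h′′(0) = -6
h′′′(0) = 0
h^(4)(0) = 204
h^(5)(0) = 0

17*t^4/2 - 3*t^2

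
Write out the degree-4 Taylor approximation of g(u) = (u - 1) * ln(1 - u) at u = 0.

-u^4/12 - u^3/6 - u^2/2 + u

Multiply each power in the prefactor through the base expansion.
g(0) = 0
g′(0) = 1
g′′(0) = -1
g′′′(0) = -1
g^(4)(0) = -2
Dividing each by k! gives the coefficients c_0, ..., c_4.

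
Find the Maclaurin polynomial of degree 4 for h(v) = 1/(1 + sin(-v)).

Let u equal the inner series; expand the outer function in u and truncate.
h(0) = 1
h′(0) = 1
h′′(0) = 2
h′′′(0) = 5
h^(4)(0) = 16

2*v^4/3 + 5*v^3/6 + v^2 + v + 1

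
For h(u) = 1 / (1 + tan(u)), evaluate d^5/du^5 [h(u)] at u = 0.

-256

Write 1/(1+u) = 1 - u + u^2 - u^3 + ... and substitute the series for u.
The coefficient of u^5 in the expansion is -32/15, so h^(5)(0) = 5! * (-32/15) = -256.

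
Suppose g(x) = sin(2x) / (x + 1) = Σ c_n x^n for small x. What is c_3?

2/3

Use 1/(1 - r) = Σ r^k on the denominator, then take the Cauchy product.
So c_3 = g′′′(0)/3! = 2/3.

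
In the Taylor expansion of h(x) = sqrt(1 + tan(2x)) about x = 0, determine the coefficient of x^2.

-1/2

Plug the Maclaurin series of the inner function into that of the outer and collect terms.
[x^0] = 1;  [x^1] = 1;  [x^2] = -1/2.
So c_2 = h′′(0)/2! = -1/2.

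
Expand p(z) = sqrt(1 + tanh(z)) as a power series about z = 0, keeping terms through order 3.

-5*z^3/48 - z^2/8 + z/2 + 1

Substitute the inner expansion into the outer series and collect powers.
p(0) = 1
p′(0) = 1/2
p′′(0) = -1/4
p′′′(0) = -5/8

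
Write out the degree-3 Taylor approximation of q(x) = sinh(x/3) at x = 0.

q(0) = 0
q′(0) = 1/3
q′′(0) = 0
q′′′(0) = 1/27
Dividing each by k! gives the coefficients c_0, ..., c_3.

x^3/162 + x/3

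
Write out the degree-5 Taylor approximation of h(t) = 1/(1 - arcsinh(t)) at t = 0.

Let u equal the inner series; expand the outer function in u and truncate.
h(0) = 1
h′(0) = 1
h′′(0) = 2
h′′′(0) = 5
h^(4)(0) = 16
h^(5)(0) = 69

23*t^5/40 + 2*t^4/3 + 5*t^3/6 + t^2 + t + 1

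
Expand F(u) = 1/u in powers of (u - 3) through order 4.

F(3) = 1/3
F′(3) = -1/9
F′′(3) = 2/27
F′′′(3) = -2/27
F^(4)(3) = 8/81
Then c_k = F^(k)(3)/k! gives each Taylor coefficient.

(u - 3)^4/243 - (u - 3)^3/81 + (u - 3)^2/27 - (u - 3)/9 + 1/3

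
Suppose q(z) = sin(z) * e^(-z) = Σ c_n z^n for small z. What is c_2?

Expand each factor separately, then convolve coefficients.
[z^0] = 0;  [z^1] = 1;  [z^2] = -1.
So c_2 = q′′(0)/2! = -1.

-1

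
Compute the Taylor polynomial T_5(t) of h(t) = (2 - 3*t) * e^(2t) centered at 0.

-22*t^5/15 - 8*t^4/3 - 10*t^3/3 - 2*t^2 + t + 2

Multiply each power in the prefactor through the base expansion.
h(0) = 2
h′(0) = 1
h′′(0) = -4
h′′′(0) = -20
h^(4)(0) = -64
h^(5)(0) = -176
Dividing each by k! gives the coefficients c_0, ..., c_5.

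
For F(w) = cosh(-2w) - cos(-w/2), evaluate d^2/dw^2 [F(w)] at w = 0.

Combine the two series term by term.
From the series, [w^2] F = 17/8; multiply by 2! = 2 to get 17/4.

17/4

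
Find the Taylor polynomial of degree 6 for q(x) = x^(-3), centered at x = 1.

28*(x - 1)^6 - 21*(x - 1)^5 + 15*(x - 1)^4 - 10*(x - 1)^3 + 6*(x - 1)^2 - 3*(x - 1) + 1

Differentiate repeatedly and evaluate at the center.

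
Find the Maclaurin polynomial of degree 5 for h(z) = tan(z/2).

[z^0] = 0;  [z^1] = 1/2;  [z^2] = 0;  [z^3] = 1/24;  [z^4] = 0;  [z^5] = 1/240.

z^5/240 + z^3/24 + z/2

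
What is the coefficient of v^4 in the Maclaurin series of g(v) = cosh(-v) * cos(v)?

-1/6

Expand each factor separately, then convolve coefficients.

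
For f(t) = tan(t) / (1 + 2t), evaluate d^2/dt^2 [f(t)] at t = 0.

Take the Cauchy product of the two expansions.
From the series, [t^2] f = -2; multiply by 2! = 2 to get -4.

-4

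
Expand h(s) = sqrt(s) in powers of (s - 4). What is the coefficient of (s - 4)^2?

-1/64

h(4) = 2
h′(4) = 1/4
h′′(4) = -1/32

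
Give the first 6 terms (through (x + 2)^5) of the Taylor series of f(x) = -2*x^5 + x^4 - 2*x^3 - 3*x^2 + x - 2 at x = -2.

Differentiate repeatedly and evaluate at the center.
f(-2) = 80
f′(-2) = -203
f′′(-2) = 386
f′′′(-2) = -540
f^(4)(-2) = 504
f^(5)(-2) = -240
Dividing each by k! gives the coefficients c_0, ..., c_5.

-2*(x + 2)^5 + 21*(x + 2)^4 - 90*(x + 2)^3 + 193*(x + 2)^2 - 203*(x + 2) + 80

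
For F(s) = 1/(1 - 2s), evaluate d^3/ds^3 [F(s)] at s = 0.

From the series, [s^3] F = 8; multiply by 3! = 6 to get 48.

48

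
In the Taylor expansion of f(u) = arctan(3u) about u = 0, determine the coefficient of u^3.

-9

Apply the Taylor formula c_k = f^(k)(a)/k!.
f(0) = 0
f′(0) = 3
f′′(0) = 0
f′′′(0) = -54
Then c_k = f^(k)(0)/k! gives each Taylor coefficient.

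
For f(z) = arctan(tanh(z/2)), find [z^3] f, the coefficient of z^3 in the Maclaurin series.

-1/12

Let u equal the inner series; expand the outer function in u and truncate.
f(0) = 0
f′(0) = 1/2
f′′(0) = 0
f′′′(0) = -1/2
So c_3 = f′′′(0)/3! = -1/12.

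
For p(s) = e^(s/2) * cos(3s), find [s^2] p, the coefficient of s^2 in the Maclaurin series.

-35/8

Multiply the two series term by term and collect like powers.
p(0) = 1
p′(0) = 1/2
p′′(0) = -35/4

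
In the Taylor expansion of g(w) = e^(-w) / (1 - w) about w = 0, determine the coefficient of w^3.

1/3

Multiply the two series term by term and collect like powers.
[w^0] = 1;  [w^1] = 0;  [w^2] = 1/2;  [w^3] = 1/3.
So c_3 = g′′′(0)/3! = 1/3.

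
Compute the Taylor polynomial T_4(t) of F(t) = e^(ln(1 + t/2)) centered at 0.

Plug the Maclaurin series of the inner function into that of the outer and collect terms.

t/2 + 1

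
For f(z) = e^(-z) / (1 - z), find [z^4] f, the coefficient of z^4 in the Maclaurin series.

Multiply the numerator's expansion by the denominator's geometric series.
[z^0] = 1;  [z^1] = 0;  [z^2] = 1/2;  [z^3] = 1/3;  [z^4] = 3/8.

3/8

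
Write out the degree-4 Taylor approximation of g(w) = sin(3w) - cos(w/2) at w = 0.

Add the two expansions coefficient-wise.
g(0) = -1
g′(0) = 3
g′′(0) = 1/4
g′′′(0) = -27
g^(4)(0) = -1/16
Then c_k = g^(k)(0)/k! gives each Taylor coefficient.

-w^4/384 - 9*w^3/2 + w^2/8 + 3*w - 1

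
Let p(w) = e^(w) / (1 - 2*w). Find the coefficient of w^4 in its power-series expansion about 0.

211/8

Expand 1/(denominator) as a geometric series and multiply by the numerator's series.
p(0) = 1
p′(0) = 3
p′′(0) = 13
p′′′(0) = 79
p^(4)(0) = 633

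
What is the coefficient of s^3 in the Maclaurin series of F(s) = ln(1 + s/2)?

1/24

Compute the successive derivatives at the expansion point and divide by k!.
[s^0] = 0;  [s^1] = 1/2;  [s^2] = -1/8;  [s^3] = 1/24.
So c_3 = F′′′(0)/3! = 1/24.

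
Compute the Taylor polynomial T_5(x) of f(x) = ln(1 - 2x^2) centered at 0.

-2*x^4 - 2*x^2

f(0) = 0
f′(0) = 0
f′′(0) = -4
f′′′(0) = 0
f^(4)(0) = -48
f^(5)(0) = 0
The Taylor polynomial is Σ f^(k)(0)/k! · x^k.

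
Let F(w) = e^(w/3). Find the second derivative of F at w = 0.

The coefficient of w^2 in the expansion is 1/18, so F′′(0) = 2! * (1/18) = 1/9.

1/9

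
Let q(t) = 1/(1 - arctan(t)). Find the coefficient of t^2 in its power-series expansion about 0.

Substitute the inner expansion into the outer series and collect powers.
q(0) = 1
q′(0) = 1
q′′(0) = 2

1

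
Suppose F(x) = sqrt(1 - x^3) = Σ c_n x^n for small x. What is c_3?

F(0) = 1
F′(0) = 0
F′′(0) = 0
F′′′(0) = -3
Then c_k = F^(k)(0)/k! gives each Taylor coefficient.

-1/2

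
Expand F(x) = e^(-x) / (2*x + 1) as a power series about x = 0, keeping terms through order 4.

211*x^4/8 - 79*x^3/6 + 13*x^2/2 - 3*x + 1

Multiply the numerator's expansion by the denominator's geometric series.
F(0) = 1
F′(0) = -3
F′′(0) = 13
F′′′(0) = -79
F^(4)(0) = 633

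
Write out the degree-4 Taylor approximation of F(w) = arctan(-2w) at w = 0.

8*w^3/3 - 2*w

F(0) = 0
F′(0) = -2
F′′(0) = 0
F′′′(0) = 16
F^(4)(0) = 0
Dividing each by k! gives the coefficients c_0, ..., c_4.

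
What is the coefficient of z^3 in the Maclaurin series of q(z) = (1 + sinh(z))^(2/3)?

Let u equal the inner series; expand the outer function in u and truncate.
q(0) = 1
q′(0) = 2/3
q′′(0) = -2/9
q′′′(0) = 26/27

13/81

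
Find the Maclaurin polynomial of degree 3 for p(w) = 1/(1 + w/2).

-w^3/8 + w^2/4 - w/2 + 1

Differentiate repeatedly and evaluate at the center.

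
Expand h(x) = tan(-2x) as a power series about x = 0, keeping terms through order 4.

Compute the successive derivatives at the expansion point and divide by k!.

-8*x^3/3 - 2*x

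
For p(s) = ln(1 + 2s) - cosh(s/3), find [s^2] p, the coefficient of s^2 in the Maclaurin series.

-37/18

Add the two expansions coefficient-wise.
p(0) = -1
p′(0) = 2
p′′(0) = -37/9
So c_2 = p′′(0)/2! = -37/18.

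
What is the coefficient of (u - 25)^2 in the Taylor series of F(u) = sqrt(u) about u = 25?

Compute the successive derivatives at the expansion point and divide by k!.
[(u - 25)^0] = 5;  [(u - 25)^1] = 1/10;  [(u - 25)^2] = -1/1000.

-1/1000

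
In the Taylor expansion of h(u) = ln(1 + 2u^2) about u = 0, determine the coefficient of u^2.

2

Use the known series and substitute for the argument.
h(0) = 0
h′(0) = 0
h′′(0) = 4
So c_2 = h′′(0)/2! = 2.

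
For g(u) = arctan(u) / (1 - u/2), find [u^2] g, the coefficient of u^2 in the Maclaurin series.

1/2

Take the Cauchy product of the two expansions.
g(0) = 0
g′(0) = 1
g′′(0) = 1
Then c_k = g^(k)(0)/k! gives each Taylor coefficient.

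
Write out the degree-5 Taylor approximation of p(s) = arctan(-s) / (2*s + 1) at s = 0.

Multiply the numerator's expansion by the denominator's geometric series.

-223*s^5/15 + 22*s^4/3 - 11*s^3/3 + 2*s^2 - s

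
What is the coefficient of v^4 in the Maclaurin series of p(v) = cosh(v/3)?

1/1944

Compute the successive derivatives at the expansion point and divide by k!.
[v^0] = 1;  [v^1] = 0;  [v^2] = 1/18;  [v^3] = 0;  [v^4] = 1/1944.
So c_4 = p^(4)(0)/4! = 1/1944.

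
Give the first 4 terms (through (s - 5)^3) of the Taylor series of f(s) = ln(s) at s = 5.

(s - 5)^3/375 - (s - 5)^2/50 + (s - 5)/5 + ln(5)

f(5) = ln(5)
f′(5) = 1/5
f′′(5) = -1/25
f′′′(5) = 2/125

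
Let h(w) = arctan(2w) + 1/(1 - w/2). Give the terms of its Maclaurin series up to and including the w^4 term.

w^4/16 - 61*w^3/24 + w^2/4 + 5*w/2 + 1

Combine the two series term by term.
h(0) = 1
h′(0) = 5/2
h′′(0) = 1/2
h′′′(0) = -61/4
h^(4)(0) = 3/2
Dividing each by k! gives the coefficients c_0, ..., c_4.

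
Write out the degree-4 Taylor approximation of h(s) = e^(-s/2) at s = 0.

Compute the successive derivatives at the expansion point and divide by k!.
h(0) = 1
h′(0) = -1/2
h′′(0) = 1/4
h′′′(0) = -1/8
h^(4)(0) = 1/16
Then c_k = h^(k)(0)/k! gives each Taylor coefficient.

s^4/384 - s^3/48 + s^2/8 - s/2 + 1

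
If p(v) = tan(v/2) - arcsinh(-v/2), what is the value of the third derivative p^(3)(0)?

1/8

Combine the two series term by term.
From the series, [v^3] p = 1/48; multiply by 3! = 6 to get 1/8.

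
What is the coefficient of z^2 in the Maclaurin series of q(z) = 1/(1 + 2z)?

4

[z^0] = 1;  [z^1] = -2;  [z^2] = 4.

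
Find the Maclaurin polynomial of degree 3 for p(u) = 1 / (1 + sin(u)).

Use the geometric series for the reciprocal, then substitute.
[u^0] = 1;  [u^1] = -1;  [u^2] = 1;  [u^3] = -5/6.

-5*u^3/6 + u^2 - u + 1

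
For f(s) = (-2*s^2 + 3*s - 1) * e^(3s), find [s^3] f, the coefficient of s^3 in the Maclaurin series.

3

Multiply each power in the prefactor through the base expansion.
f(0) = -1
f′(0) = 0
f′′(0) = 5
f′′′(0) = 18
Then c_k = f^(k)(0)/k! gives each Taylor coefficient.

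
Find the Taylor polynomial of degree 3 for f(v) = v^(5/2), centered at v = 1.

5*(v - 1)^3/16 + 15*(v - 1)^2/8 + 5*(v - 1)/2 + 1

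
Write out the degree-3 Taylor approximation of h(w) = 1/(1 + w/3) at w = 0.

Compute the successive derivatives at the expansion point and divide by k!.
[w^0] = 1;  [w^1] = -1/3;  [w^2] = 1/9;  [w^3] = -1/27.

-w^3/27 + w^2/9 - w/3 + 1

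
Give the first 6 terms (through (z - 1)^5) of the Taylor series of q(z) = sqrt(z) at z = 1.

7*(z - 1)^5/256 - 5*(z - 1)^4/128 + (z - 1)^3/16 - (z - 1)^2/8 + (z - 1)/2 + 1

q(1) = 1
q′(1) = 1/2
q′′(1) = -1/4
q′′′(1) = 3/8
q^(4)(1) = -15/16
q^(5)(1) = 105/32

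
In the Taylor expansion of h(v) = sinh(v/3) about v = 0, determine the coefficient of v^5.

h(0) = 0
h′(0) = 1/3
h′′(0) = 0
h′′′(0) = 1/27
h^(4)(0) = 0
h^(5)(0) = 1/243

1/29160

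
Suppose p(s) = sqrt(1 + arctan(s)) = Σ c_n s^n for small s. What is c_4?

17/384

Let u equal the inner series; expand the outer function in u and truncate.
[s^0] = 1;  [s^1] = 1/2;  [s^2] = -1/8;  [s^3] = -5/48;  [s^4] = 17/384.
So c_4 = p^(4)(0)/4! = 17/384.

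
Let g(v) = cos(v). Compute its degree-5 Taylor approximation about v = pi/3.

-sqrt(3)*(v - pi/3)^5/240 + (v - pi/3)^4/48 + sqrt(3)*(v - pi/3)^3/12 - (v - pi/3)^2/4 - sqrt(3)*(v - pi/3)/2 + 1/2

[(v - pi/3)^0] = 1/2;  [(v - pi/3)^1] = -sqrt(3)/2;  [(v - pi/3)^2] = -1/4;  [(v - pi/3)^3] = sqrt(3)/12;  [(v - pi/3)^4] = 1/48;  [(v - pi/3)^5] = -sqrt(3)/240.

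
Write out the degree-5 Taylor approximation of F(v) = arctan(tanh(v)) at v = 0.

Substitute the inner expansion into the outer series and collect powers.
[v^0] = 0;  [v^1] = 1;  [v^2] = 0;  [v^3] = -2/3;  [v^4] = 0;  [v^5] = 2/3.

2*v^5/3 - 2*v^3/3 + v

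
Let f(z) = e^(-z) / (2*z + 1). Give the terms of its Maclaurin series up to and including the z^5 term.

-6331*z^5/120 + 211*z^4/8 - 79*z^3/6 + 13*z^2/2 - 3*z + 1

Multiply the numerator's expansion by the denominator's geometric series.
f(0) = 1
f′(0) = -3
f′′(0) = 13
f′′′(0) = -79
f^(4)(0) = 633
f^(5)(0) = -6331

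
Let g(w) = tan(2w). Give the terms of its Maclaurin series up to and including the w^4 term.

g(0) = 0
g′(0) = 2
g′′(0) = 0
g′′′(0) = 16
g^(4)(0) = 0
The Taylor polynomial is Σ g^(k)(0)/k! · w^k.

8*w^3/3 + 2*w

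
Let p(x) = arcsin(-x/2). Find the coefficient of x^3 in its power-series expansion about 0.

-1/48

Use the known series and substitute for the argument.
[x^0] = 0;  [x^1] = -1/2;  [x^2] = 0;  [x^3] = -1/48.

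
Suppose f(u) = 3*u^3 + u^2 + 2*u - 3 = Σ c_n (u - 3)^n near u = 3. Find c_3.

3

Use the known series and substitute for the argument.
[(u - 3)^0] = 93;  [(u - 3)^1] = 89;  [(u - 3)^2] = 28;  [(u - 3)^3] = 3.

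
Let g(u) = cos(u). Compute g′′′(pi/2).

1

The coefficient of (u - pi/2)^3 in the expansion is 1/6, so g′′′(pi/2) = 3! * (1/6) = 1.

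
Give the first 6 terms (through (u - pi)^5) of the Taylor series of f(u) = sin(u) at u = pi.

f(pi) = 0
f′(pi) = -1
f′′(pi) = 0
f′′′(pi) = 1
f^(4)(pi) = 0
f^(5)(pi) = -1
Then c_k = f^(k)(pi)/k! gives each Taylor coefficient.

-(u - pi)^5/120 + (u - pi)^3/6 - (u - pi)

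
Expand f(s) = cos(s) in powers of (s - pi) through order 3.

Differentiate repeatedly and evaluate at the center.
f(pi) = -1
f′(pi) = 0
f′′(pi) = 1
f′′′(pi) = 0

(s - pi)^2/2 - 1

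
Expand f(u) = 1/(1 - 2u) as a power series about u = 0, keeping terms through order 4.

f(0) = 1
f′(0) = 2
f′′(0) = 8
f′′′(0) = 48
f^(4)(0) = 384
Then c_k = f^(k)(0)/k! gives each Taylor coefficient.

16*u^4 + 8*u^3 + 4*u^2 + 2*u + 1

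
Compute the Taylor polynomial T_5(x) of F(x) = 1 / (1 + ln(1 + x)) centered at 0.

Expand as Σ (-1)^k u^k with u equal to the inner function's series.
F(0) = 1
F′(0) = -1
F′′(0) = 3
F′′′(0) = -14
F^(4)(0) = 88
F^(5)(0) = -694
Then c_k = F^(k)(0)/k! gives each Taylor coefficient.

-347*x^5/60 + 11*x^4/3 - 7*x^3/3 + 3*x^2/2 - x + 1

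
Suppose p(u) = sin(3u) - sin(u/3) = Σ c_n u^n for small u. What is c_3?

Combine the two series term by term.
p(0) = 0
p′(0) = 8/3
p′′(0) = 0
p′′′(0) = -728/27
So c_3 = p′′′(0)/3! = -364/81.

-364/81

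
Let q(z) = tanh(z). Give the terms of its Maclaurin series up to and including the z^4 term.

Differentiate repeatedly and evaluate at the center.
q(0) = 0
q′(0) = 1
q′′(0) = 0
q′′′(0) = -2
q^(4)(0) = 0
Dividing each by k! gives the coefficients c_0, ..., c_4.

-z^3/3 + z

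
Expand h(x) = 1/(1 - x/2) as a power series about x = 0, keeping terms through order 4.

x^4/16 + x^3/8 + x^2/4 + x/2 + 1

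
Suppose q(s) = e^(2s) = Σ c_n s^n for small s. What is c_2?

2

q(0) = 1
q′(0) = 2
q′′(0) = 4
So c_2 = q′′(0)/2! = 2.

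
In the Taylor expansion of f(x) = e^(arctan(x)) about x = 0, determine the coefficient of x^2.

Compose series: expand the inner function first, then feed it into the outer expansion.
So c_2 = f′′(0)/2! = 1/2.

1/2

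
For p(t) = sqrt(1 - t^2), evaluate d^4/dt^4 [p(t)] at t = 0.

-3

The coefficient of t^4 in the expansion is -1/8, so p^(4)(0) = 4! * (-1/8) = -3.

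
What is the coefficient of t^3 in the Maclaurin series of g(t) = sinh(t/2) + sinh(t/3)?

Combine the two series term by term.

35/1296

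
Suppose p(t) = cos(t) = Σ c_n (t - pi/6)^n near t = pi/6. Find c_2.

c_2 = p′′(pi/6)/2! = -sqrt(3)/4.

-sqrt(3)/4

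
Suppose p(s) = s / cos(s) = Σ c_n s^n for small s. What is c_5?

5/24

Invert the denominator's series and multiply.
[s^0] = 0;  [s^1] = 1;  [s^2] = 0;  [s^3] = 1/2;  [s^4] = 0;  [s^5] = 5/24.
So c_5 = p^(5)(0)/5! = 5/24.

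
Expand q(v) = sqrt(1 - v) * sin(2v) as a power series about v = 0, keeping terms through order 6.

-67*v^6/640 + 341*v^5/960 + 13*v^4/24 - 19*v^3/12 - v^2 + 2*v

Take the Cauchy product of the two expansions.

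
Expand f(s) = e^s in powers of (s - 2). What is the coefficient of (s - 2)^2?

Apply the Taylor formula c_k = f^(k)(a)/k!.

e^(2)/2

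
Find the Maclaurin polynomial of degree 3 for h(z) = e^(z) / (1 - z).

8*z^3/3 + 5*z^2/2 + 2*z + 1

Multiply the numerator's expansion by the denominator's geometric series.
[z^0] = 1;  [z^1] = 2;  [z^2] = 5/2;  [z^3] = 8/3.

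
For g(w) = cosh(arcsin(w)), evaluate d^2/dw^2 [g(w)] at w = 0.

1

Let u equal the inner series; expand the outer function in u and truncate.
The coefficient of w^2 in the expansion is 1/2, so g′′(0) = 2! * (1/2) = 1.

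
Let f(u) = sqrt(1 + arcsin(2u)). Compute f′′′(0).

7

Let u equal the inner series; expand the outer function in u and truncate.
The coefficient of u^3 in the expansion is 7/6, so f′′′(0) = 3! * (7/6) = 7.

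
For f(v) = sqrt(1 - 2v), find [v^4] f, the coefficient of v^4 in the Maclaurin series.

-5/8

Differentiate repeatedly and evaluate at the center.
So c_4 = f^(4)(0)/4! = -5/8.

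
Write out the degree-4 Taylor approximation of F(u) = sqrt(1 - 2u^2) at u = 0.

-u^4/2 - u^2 + 1

F(0) = 1
F′(0) = 0
F′′(0) = -2
F′′′(0) = 0
F^(4)(0) = -12
Dividing each by k! gives the coefficients c_0, ..., c_4.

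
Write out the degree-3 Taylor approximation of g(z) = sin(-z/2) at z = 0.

z^3/48 - z/2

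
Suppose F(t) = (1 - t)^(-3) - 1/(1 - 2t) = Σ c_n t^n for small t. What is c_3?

2

Expand each term separately and add.
F(0) = 0
F′(0) = 1
F′′(0) = 4
F′′′(0) = 12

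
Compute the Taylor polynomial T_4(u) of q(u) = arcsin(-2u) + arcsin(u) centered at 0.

Expand each term separately and add.
q(0) = 0
q′(0) = -1
q′′(0) = 0
q′′′(0) = -7
q^(4)(0) = 0
Then c_k = q^(k)(0)/k! gives each Taylor coefficient.

-7*u^3/6 - u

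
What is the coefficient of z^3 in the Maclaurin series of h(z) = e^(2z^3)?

Use the known series and substitute for the argument.
[z^0] = 1;  [z^1] = 0;  [z^2] = 0;  [z^3] = 2.
So c_3 = h′′′(0)/3! = 2.

2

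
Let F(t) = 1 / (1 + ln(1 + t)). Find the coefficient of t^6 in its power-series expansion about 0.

3289/360

Use the geometric series for the reciprocal, then substitute.
F(0) = 1
F′(0) = -1
F′′(0) = 3
F′′′(0) = -14
F^(4)(0) = 88
F^(5)(0) = -694
F^(6)(0) = 6578
Then c_k = F^(k)(0)/k! gives each Taylor coefficient.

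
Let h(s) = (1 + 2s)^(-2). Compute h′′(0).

24

From the series, [s^2] h = 12; multiply by 2! = 2 to get 24.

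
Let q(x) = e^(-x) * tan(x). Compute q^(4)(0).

Multiply the two series term by term and collect like powers.
The coefficient of x^4 in the expansion is -1/2, so q^(4)(0) = 4! * (-1/2) = -12.

-12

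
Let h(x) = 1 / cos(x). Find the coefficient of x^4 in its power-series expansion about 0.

5/24

Divide the numerator series by the denominator series (power-series long division).
[x^0] = 1;  [x^1] = 0;  [x^2] = 1/2;  [x^3] = 0;  [x^4] = 5/24.
So c_4 = h^(4)(0)/4! = 5/24.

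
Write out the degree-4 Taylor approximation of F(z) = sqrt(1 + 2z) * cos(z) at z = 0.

Multiply the two series term by term and collect like powers.

-z^4/3 - z^2 + z + 1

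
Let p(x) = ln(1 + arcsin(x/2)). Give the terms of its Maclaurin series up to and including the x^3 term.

x^3/16 - x^2/8 + x/2

Compose series: expand the inner function first, then feed it into the outer expansion.
p(0) = 0
p′(0) = 1/2
p′′(0) = -1/4
p′′′(0) = 3/8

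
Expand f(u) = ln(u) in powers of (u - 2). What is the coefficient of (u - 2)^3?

f(2) = ln(2)
f′(2) = 1/2
f′′(2) = -1/4
f′′′(2) = 1/4
So c_3 = f′′′(2)/3! = 1/24.

1/24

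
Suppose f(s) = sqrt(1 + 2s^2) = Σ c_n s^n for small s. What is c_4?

-1/2

c_4 = f^(4)(0)/4! = -1/2.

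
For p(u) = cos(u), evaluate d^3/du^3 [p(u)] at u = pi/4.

sqrt(2)/2

From the series, [(u - pi/4)^3] p = sqrt(2)/12; multiply by 3! = 6 to get sqrt(2)/2.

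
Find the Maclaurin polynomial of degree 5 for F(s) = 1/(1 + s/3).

-s^5/243 + s^4/81 - s^3/27 + s^2/9 - s/3 + 1

F(0) = 1
F′(0) = -1/3
F′′(0) = 2/9
F′′′(0) = -2/9
F^(4)(0) = 8/27
F^(5)(0) = -40/81
The Taylor polynomial is Σ F^(k)(0)/k! · s^k.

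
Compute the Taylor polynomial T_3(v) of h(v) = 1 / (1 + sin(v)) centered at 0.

Use the geometric series for the reciprocal, then substitute.

-5*v^3/6 + v^2 - v + 1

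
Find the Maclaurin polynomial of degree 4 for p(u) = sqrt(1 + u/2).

[u^0] = 1;  [u^1] = 1/4;  [u^2] = -1/32;  [u^3] = 1/128;  [u^4] = -5/2048.

-5*u^4/2048 + u^3/128 - u^2/32 + u/4 + 1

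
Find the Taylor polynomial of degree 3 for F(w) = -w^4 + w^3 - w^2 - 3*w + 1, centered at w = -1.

F(-1) = 1
F′(-1) = 6
F′′(-1) = -20
F′′′(-1) = 30
Dividing each by k! gives the coefficients c_0, ..., c_3.

5*(w + 1)^3 - 10*(w + 1)^2 + 6*(w + 1) + 1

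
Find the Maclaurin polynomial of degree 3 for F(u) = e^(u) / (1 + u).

Take the Cauchy product of the two expansions.
F(0) = 1
F′(0) = 0
F′′(0) = 1
F′′′(0) = -2
Then c_k = F^(k)(0)/k! gives each Taylor coefficient.

-u^3/3 + u^2/2 + 1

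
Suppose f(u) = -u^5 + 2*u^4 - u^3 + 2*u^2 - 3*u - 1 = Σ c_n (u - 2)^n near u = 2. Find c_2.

-36

Apply the Taylor formula c_k = f^(k)(a)/k!.
f(2) = -7
f′(2) = -23
f′′(2) = -72
So c_2 = f′′(2)/2! = -36.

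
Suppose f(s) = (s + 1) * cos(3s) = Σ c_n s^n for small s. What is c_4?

27/8

Shift and add copies of the series according to the polynomial's terms.
f(0) = 1
f′(0) = 1
f′′(0) = -9
f′′′(0) = -27
f^(4)(0) = 81
The Taylor polynomial is Σ f^(k)(0)/k! · s^k.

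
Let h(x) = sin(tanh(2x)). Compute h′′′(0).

Plug the Maclaurin series of the inner function into that of the outer and collect terms.
The coefficient of x^3 in the expansion is -4, so h′′′(0) = 3! * (-4) = -24.

-24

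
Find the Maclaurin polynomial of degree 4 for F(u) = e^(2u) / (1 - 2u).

130*u^4/3 + 64*u^3/3 + 10*u^2 + 4*u + 1

Write out both Maclaurin series and multiply, keeping only the needed powers.
F(0) = 1
F′(0) = 4
F′′(0) = 20
F′′′(0) = 128
F^(4)(0) = 1040
Dividing each by k! gives the coefficients c_0, ..., c_4.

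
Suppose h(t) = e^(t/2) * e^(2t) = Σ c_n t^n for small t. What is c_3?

125/48

Expand each factor separately, then convolve coefficients.
[t^0] = 1;  [t^1] = 5/2;  [t^2] = 25/8;  [t^3] = 125/48.
So c_3 = h′′′(0)/3! = 125/48.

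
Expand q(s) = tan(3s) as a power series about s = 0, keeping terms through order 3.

9*s^3 + 3*s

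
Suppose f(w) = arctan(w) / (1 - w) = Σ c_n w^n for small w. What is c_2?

Multiply the two series term by term and collect like powers.
f(0) = 0
f′(0) = 1
f′′(0) = 2
So c_2 = f′′(0)/2! = 1.

1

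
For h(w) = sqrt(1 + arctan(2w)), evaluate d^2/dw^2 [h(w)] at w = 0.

Let u equal the inner series; expand the outer function in u and truncate.
From the series, [w^2] h = -1/2; multiply by 2! = 2 to get -1.

-1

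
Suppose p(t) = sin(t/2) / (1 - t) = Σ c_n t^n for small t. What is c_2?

Take the Cauchy product of the two expansions.
[t^0] = 0;  [t^1] = 1/2;  [t^2] = 1/2.
So c_2 = p′′(0)/2! = 1/2.

1/2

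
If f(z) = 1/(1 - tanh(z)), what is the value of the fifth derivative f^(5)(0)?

16

Let u equal the inner series; expand the outer function in u and truncate.
From the series, [z^5] f = 2/15; multiply by 5! = 120 to get 16.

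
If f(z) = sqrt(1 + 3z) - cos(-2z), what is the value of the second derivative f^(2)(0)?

7/4

Expand each term separately and add.
From the series, [z^2] f = 7/8; multiply by 2! = 2 to get 7/4.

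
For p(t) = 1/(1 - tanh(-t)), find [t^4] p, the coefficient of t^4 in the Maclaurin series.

1/3

Let u equal the inner series; expand the outer function in u and truncate.
[t^0] = 1;  [t^1] = -1;  [t^2] = 1;  [t^3] = -2/3;  [t^4] = 1/3.
So c_4 = p^(4)(0)/4! = 1/3.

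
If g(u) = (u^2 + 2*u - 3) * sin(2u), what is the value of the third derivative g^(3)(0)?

Shift and add copies of the series according to the polynomial's terms.
The coefficient of u^3 in the expansion is 6, so g′′′(0) = 3! * (6) = 36.

36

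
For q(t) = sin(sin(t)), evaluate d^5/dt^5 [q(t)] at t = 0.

Compose series: expand the inner function first, then feed it into the outer expansion.
The coefficient of t^5 in the expansion is 1/10, so q^(5)(0) = 5! * (1/10) = 12.

12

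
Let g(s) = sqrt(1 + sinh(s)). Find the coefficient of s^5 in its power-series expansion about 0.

241/3840

Plug the Maclaurin series of the inner function into that of the outer and collect terms.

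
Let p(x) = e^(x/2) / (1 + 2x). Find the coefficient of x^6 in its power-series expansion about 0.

Write out both Maclaurin series and multiply, keeping only the needed powers.
p(0) = 1
p′(0) = -3/2
p′′(0) = 25/4
p′′′(0) = -299/8
p^(4)(0) = 6*2^(315/331)*3^(274/331)*5^(266/331)*7^(178/331)
p^(5)(0) = -95699/32
p^(6)(0) = 2296777/64
Then c_k = p^(k)(0)/k! gives each Taylor coefficient.

2296777/46080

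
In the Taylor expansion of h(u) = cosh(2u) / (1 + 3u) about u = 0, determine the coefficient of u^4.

Expand each factor separately, then convolve coefficients.
[u^0] = 1;  [u^1] = -3;  [u^2] = 11;  [u^3] = -33;  [u^4] = 299/3.

299/3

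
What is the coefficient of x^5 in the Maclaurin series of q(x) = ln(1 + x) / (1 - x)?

47/60

Write out both Maclaurin series and multiply, keeping only the needed powers.
[x^0] = 0;  [x^1] = 1;  [x^2] = 1/2;  [x^3] = 5/6;  [x^4] = 7/12;  [x^5] = 47/60.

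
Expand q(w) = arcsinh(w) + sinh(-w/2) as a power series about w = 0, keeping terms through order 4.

Expand each term separately and add.

-3*w^3/16 + w/2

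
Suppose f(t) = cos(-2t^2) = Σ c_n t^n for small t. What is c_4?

c_4 = f^(4)(0)/4! = -2.

-2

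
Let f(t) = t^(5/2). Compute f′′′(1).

The coefficient of (t - 1)^3 in the expansion is 5/16, so f′′′(1) = 3! * (5/16) = 15/8.

15/8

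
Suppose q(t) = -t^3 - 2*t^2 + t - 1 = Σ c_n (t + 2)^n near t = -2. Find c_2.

[(t + 2)^0] = -3;  [(t + 2)^1] = -3;  [(t + 2)^2] = 4.
So c_2 = q′′(-2)/2! = 4.

4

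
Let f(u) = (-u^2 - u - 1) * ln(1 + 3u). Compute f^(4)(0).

Distribute the polynomial across the series and collect like powers.
From the series, [u^4] f = 63/4; multiply by 4! = 24 to get 378.

378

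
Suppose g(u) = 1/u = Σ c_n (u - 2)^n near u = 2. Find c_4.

g(2) = 1/2
g′(2) = -1/4
g′′(2) = 1/4
g′′′(2) = -3/8
g^(4)(2) = 3/4
So c_4 = g^(4)(2)/4! = 1/32.

1/32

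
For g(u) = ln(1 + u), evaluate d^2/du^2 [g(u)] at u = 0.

-1

The coefficient of u^2 in the expansion is -1/2, so g′′(0) = 2! * (-1/2) = -1.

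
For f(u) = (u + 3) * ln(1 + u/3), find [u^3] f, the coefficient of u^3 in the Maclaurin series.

-1/54

Multiply each power in the prefactor through the base expansion.
f(0) = 0
f′(0) = 1
f′′(0) = 1/3
f′′′(0) = -1/9
Then c_k = f^(k)(0)/k! gives each Taylor coefficient.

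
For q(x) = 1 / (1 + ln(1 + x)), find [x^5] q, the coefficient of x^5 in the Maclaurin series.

Write 1/(1+u) = 1 - u + u^2 - u^3 + ... and substitute the series for u.
q(0) = 1
q′(0) = -1
q′′(0) = 3
q′′′(0) = -14
q^(4)(0) = 88
q^(5)(0) = -694
So c_5 = q^(5)(0)/5! = -347/60.

-347/60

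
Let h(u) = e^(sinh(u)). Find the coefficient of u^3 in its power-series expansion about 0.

Let u equal the inner series; expand the outer function in u and truncate.
h(0) = 1
h′(0) = 1
h′′(0) = 1
h′′′(0) = 2

1/3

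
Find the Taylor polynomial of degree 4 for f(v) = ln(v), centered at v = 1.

Compute the successive derivatives at the expansion point and divide by k!.
f(1) = 0
f′(1) = 1
f′′(1) = -1
f′′′(1) = 2
f^(4)(1) = -6

-(v - 1)^4/4 + (v - 1)^3/3 - (v - 1)^2/2 + (v - 1)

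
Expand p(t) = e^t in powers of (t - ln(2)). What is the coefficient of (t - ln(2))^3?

p(ln(2)) = 2
p′(ln(2)) = 2
p′′(ln(2)) = 2
p′′′(ln(2)) = 2
So c_3 = p′′′(ln(2))/3! = 1/3.

1/3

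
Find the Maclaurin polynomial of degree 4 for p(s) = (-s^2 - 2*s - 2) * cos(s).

Shift and add copies of the series according to the polynomial's terms.

5*s^4/12 + s^3 - 2*s - 2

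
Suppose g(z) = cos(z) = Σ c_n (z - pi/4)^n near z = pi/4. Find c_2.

-sqrt(2)/4

g(pi/4) = sqrt(2)/2
g′(pi/4) = -sqrt(2)/2
g′′(pi/4) = -sqrt(2)/2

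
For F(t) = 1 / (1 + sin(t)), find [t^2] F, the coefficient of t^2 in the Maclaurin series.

1

Write 1/(1+u) = 1 - u + u^2 - u^3 + ... and substitute the series for u.
F(0) = 1
F′(0) = -1
F′′(0) = 2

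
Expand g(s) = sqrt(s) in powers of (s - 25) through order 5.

7*(s - 25)^5/500000000 - (s - 25)^4/2000000 + (s - 25)^3/50000 - (s - 25)^2/1000 + (s - 25)/10 + 5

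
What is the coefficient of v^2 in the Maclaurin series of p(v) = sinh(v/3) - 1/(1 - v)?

-1

Combine the two series term by term.
p(0) = -1
p′(0) = -2/3
p′′(0) = -2
The Taylor polynomial is Σ p^(k)(0)/k! · v^k.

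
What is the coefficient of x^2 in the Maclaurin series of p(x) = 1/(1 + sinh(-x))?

Substitute the inner expansion into the outer series and collect powers.
[x^0] = 1;  [x^1] = 1;  [x^2] = 1.

1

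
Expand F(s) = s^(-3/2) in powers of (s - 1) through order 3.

[(s - 1)^0] = 1;  [(s - 1)^1] = -3/2;  [(s - 1)^2] = 15/8;  [(s - 1)^3] = -35/16.

-35*(s - 1)^3/16 + 15*(s - 1)^2/8 - 3*(s - 1)/2 + 1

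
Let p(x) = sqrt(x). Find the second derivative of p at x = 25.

From the series, [(x - 25)^2] p = -1/1000; multiply by 2! = 2 to get -1/500.

-1/500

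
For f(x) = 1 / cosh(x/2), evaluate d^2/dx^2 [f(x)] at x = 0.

Divide the numerator series by the denominator series (power-series long division).
From the series, [x^2] f = -1/8; multiply by 2! = 2 to get -1/4.

-1/4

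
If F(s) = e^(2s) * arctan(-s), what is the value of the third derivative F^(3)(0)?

-10

Multiply the two series term by term and collect like powers.
From the series, [s^3] F = -5/3; multiply by 3! = 6 to get -10.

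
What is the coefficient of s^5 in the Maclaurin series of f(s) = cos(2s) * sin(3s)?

Take the Cauchy product of the two expansions.
[s^0] = 0;  [s^1] = 3;  [s^2] = 0;  [s^3] = -21/2;  [s^4] = 0;  [s^5] = 521/40.

521/40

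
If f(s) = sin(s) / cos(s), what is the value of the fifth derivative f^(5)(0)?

16

Divide the numerator series by the denominator series (power-series long division).
From the series, [s^5] f = 2/15; multiply by 5! = 120 to get 16.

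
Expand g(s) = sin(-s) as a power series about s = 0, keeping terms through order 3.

s^3/6 - s

g(0) = 0
g′(0) = -1
g′′(0) = 0
g′′′(0) = 1
Then c_k = g^(k)(0)/k! gives each Taylor coefficient.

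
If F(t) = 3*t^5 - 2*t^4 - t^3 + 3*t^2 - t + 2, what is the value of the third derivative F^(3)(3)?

From the series, [(t - 3)^3] F = 245; multiply by 3! = 6 to get 1470.

1470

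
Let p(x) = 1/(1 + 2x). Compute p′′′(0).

Differentiate repeatedly and evaluate at the center.
The coefficient of x^3 in the expansion is -8, so p′′′(0) = 3! * (-8) = -48.

-48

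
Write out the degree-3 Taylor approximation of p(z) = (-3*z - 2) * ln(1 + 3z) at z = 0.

Multiply each power in the prefactor through the base expansion.
p(0) = 0
p′(0) = -6
p′′(0) = 0
p′′′(0) = -27
Then c_k = p^(k)(0)/k! gives each Taylor coefficient.

-9*z^3/2 - 6*z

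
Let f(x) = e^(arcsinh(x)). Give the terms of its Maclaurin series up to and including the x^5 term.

Substitute the inner expansion into the outer series and collect powers.

-x^4/8 + x^2/2 + x + 1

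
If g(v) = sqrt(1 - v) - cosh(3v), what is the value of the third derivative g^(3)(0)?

Combine the two series term by term.
The coefficient of v^3 in the expansion is -1/16, so g′′′(0) = 3! * (-1/16) = -3/8.

-3/8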